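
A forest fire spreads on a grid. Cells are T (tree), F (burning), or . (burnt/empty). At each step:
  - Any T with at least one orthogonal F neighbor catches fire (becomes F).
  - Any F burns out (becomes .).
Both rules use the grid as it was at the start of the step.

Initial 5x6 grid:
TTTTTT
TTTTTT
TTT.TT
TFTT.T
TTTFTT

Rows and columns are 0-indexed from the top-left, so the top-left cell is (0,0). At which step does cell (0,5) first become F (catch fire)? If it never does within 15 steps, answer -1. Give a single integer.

Step 1: cell (0,5)='T' (+7 fires, +2 burnt)
Step 2: cell (0,5)='T' (+5 fires, +7 burnt)
Step 3: cell (0,5)='T' (+4 fires, +5 burnt)
Step 4: cell (0,5)='T' (+4 fires, +4 burnt)
Step 5: cell (0,5)='T' (+4 fires, +4 burnt)
Step 6: cell (0,5)='F' (+2 fires, +4 burnt)
  -> target ignites at step 6
Step 7: cell (0,5)='.' (+0 fires, +2 burnt)
  fire out at step 7

6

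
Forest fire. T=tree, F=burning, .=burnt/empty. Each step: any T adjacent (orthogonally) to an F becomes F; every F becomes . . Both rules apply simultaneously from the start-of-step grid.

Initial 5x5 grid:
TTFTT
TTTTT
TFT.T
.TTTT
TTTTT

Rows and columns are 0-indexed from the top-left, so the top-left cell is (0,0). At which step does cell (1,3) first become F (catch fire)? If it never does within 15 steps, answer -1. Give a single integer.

Step 1: cell (1,3)='T' (+7 fires, +2 burnt)
Step 2: cell (1,3)='F' (+6 fires, +7 burnt)
  -> target ignites at step 2
Step 3: cell (1,3)='.' (+4 fires, +6 burnt)
Step 4: cell (1,3)='.' (+3 fires, +4 burnt)
Step 5: cell (1,3)='.' (+1 fires, +3 burnt)
Step 6: cell (1,3)='.' (+0 fires, +1 burnt)
  fire out at step 6

2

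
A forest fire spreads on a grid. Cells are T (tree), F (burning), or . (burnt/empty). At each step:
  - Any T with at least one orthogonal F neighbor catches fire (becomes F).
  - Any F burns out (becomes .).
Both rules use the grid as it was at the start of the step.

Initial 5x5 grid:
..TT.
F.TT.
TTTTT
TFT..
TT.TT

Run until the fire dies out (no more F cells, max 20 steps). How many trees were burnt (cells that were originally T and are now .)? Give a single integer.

Step 1: +5 fires, +2 burnt (F count now 5)
Step 2: +2 fires, +5 burnt (F count now 2)
Step 3: +2 fires, +2 burnt (F count now 2)
Step 4: +3 fires, +2 burnt (F count now 3)
Step 5: +1 fires, +3 burnt (F count now 1)
Step 6: +0 fires, +1 burnt (F count now 0)
Fire out after step 6
Initially T: 15, now '.': 23
Total burnt (originally-T cells now '.'): 13

Answer: 13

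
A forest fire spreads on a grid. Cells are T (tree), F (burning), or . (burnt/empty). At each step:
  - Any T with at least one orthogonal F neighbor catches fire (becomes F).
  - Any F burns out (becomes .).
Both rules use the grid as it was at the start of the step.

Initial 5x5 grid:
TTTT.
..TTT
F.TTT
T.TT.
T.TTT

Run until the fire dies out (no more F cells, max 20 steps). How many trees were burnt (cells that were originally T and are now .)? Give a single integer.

Step 1: +1 fires, +1 burnt (F count now 1)
Step 2: +1 fires, +1 burnt (F count now 1)
Step 3: +0 fires, +1 burnt (F count now 0)
Fire out after step 3
Initially T: 17, now '.': 10
Total burnt (originally-T cells now '.'): 2

Answer: 2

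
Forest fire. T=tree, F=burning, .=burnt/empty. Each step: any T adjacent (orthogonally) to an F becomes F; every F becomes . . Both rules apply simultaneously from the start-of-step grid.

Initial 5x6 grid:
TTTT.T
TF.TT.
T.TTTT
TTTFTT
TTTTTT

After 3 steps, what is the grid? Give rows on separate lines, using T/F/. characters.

Step 1: 6 trees catch fire, 2 burn out
  TFTT.T
  F..TT.
  T.TFTT
  TTF.FT
  TTTFTT
Step 2: 10 trees catch fire, 6 burn out
  F.FT.T
  ...FT.
  F.F.FT
  TF...F
  TTF.FT
Step 3: 6 trees catch fire, 10 burn out
  ...F.T
  ....F.
  .....F
  F.....
  TF...F

...F.T
....F.
.....F
F.....
TF...F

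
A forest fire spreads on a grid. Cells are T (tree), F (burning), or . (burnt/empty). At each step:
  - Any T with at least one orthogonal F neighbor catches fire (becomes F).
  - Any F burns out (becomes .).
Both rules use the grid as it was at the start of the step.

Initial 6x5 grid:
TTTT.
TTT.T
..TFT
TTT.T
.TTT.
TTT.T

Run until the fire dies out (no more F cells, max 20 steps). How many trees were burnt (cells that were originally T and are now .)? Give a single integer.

Step 1: +2 fires, +1 burnt (F count now 2)
Step 2: +4 fires, +2 burnt (F count now 4)
Step 3: +4 fires, +4 burnt (F count now 4)
Step 4: +7 fires, +4 burnt (F count now 7)
Step 5: +2 fires, +7 burnt (F count now 2)
Step 6: +1 fires, +2 burnt (F count now 1)
Step 7: +0 fires, +1 burnt (F count now 0)
Fire out after step 7
Initially T: 21, now '.': 29
Total burnt (originally-T cells now '.'): 20

Answer: 20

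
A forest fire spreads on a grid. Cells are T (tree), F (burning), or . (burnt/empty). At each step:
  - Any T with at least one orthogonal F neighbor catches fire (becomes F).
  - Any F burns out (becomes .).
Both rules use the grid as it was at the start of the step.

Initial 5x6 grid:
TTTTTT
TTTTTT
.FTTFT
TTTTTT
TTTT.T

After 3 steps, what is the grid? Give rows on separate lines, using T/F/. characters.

Step 1: 7 trees catch fire, 2 burn out
  TTTTTT
  TFTTFT
  ..FF.F
  TFTTFT
  TTTT.T
Step 2: 11 trees catch fire, 7 burn out
  TFTTFT
  F.FF.F
  ......
  F.FF.F
  TFTT.T
Step 3: 8 trees catch fire, 11 burn out
  F.FF.F
  ......
  ......
  ......
  F.FF.F

F.FF.F
......
......
......
F.FF.F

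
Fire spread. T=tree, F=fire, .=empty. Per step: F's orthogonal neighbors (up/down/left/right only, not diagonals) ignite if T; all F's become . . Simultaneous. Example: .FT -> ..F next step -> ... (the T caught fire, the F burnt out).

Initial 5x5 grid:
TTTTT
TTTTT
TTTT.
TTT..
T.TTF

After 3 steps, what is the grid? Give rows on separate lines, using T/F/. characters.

Step 1: 1 trees catch fire, 1 burn out
  TTTTT
  TTTTT
  TTTT.
  TTT..
  T.TF.
Step 2: 1 trees catch fire, 1 burn out
  TTTTT
  TTTTT
  TTTT.
  TTT..
  T.F..
Step 3: 1 trees catch fire, 1 burn out
  TTTTT
  TTTTT
  TTTT.
  TTF..
  T....

TTTTT
TTTTT
TTTT.
TTF..
T....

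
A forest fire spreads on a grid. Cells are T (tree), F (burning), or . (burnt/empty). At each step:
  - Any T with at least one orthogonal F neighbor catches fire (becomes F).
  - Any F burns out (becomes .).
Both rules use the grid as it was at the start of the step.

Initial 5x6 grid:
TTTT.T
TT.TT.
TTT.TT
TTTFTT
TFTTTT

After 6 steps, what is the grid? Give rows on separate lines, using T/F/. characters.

Step 1: 6 trees catch fire, 2 burn out
  TTTT.T
  TT.TT.
  TTT.TT
  TFF.FT
  F.FFTT
Step 2: 6 trees catch fire, 6 burn out
  TTTT.T
  TT.TT.
  TFF.FT
  F....F
  ....FT
Step 3: 5 trees catch fire, 6 burn out
  TTTT.T
  TF.TF.
  F....F
  ......
  .....F
Step 4: 3 trees catch fire, 5 burn out
  TFTT.T
  F..F..
  ......
  ......
  ......
Step 5: 3 trees catch fire, 3 burn out
  F.FF.T
  ......
  ......
  ......
  ......
Step 6: 0 trees catch fire, 3 burn out
  .....T
  ......
  ......
  ......
  ......

.....T
......
......
......
......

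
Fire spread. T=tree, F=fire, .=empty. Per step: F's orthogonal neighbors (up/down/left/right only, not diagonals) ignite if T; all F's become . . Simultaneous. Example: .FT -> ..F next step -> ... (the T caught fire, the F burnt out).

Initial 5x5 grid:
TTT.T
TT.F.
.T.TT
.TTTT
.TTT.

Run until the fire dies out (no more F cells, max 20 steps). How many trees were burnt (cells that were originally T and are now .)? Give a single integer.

Step 1: +1 fires, +1 burnt (F count now 1)
Step 2: +2 fires, +1 burnt (F count now 2)
Step 3: +3 fires, +2 burnt (F count now 3)
Step 4: +2 fires, +3 burnt (F count now 2)
Step 5: +2 fires, +2 burnt (F count now 2)
Step 6: +1 fires, +2 burnt (F count now 1)
Step 7: +2 fires, +1 burnt (F count now 2)
Step 8: +2 fires, +2 burnt (F count now 2)
Step 9: +0 fires, +2 burnt (F count now 0)
Fire out after step 9
Initially T: 16, now '.': 24
Total burnt (originally-T cells now '.'): 15

Answer: 15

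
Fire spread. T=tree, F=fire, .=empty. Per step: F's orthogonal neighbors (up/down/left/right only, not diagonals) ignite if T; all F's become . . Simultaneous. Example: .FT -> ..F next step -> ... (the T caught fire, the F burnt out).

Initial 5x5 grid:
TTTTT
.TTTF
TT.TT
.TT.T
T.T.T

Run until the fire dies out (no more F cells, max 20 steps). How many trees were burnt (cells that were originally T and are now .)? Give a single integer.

Answer: 17

Derivation:
Step 1: +3 fires, +1 burnt (F count now 3)
Step 2: +4 fires, +3 burnt (F count now 4)
Step 3: +3 fires, +4 burnt (F count now 3)
Step 4: +2 fires, +3 burnt (F count now 2)
Step 5: +3 fires, +2 burnt (F count now 3)
Step 6: +1 fires, +3 burnt (F count now 1)
Step 7: +1 fires, +1 burnt (F count now 1)
Step 8: +0 fires, +1 burnt (F count now 0)
Fire out after step 8
Initially T: 18, now '.': 24
Total burnt (originally-T cells now '.'): 17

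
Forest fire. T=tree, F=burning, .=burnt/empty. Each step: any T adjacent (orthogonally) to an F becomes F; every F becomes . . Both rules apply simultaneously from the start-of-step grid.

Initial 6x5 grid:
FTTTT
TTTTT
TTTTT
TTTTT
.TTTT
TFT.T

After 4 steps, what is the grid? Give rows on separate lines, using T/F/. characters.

Step 1: 5 trees catch fire, 2 burn out
  .FTTT
  FTTTT
  TTTTT
  TTTTT
  .FTTT
  F.F.T
Step 2: 5 trees catch fire, 5 burn out
  ..FTT
  .FTTT
  FTTTT
  TFTTT
  ..FTT
  ....T
Step 3: 6 trees catch fire, 5 burn out
  ...FT
  ..FTT
  .FTTT
  F.FTT
  ...FT
  ....T
Step 4: 5 trees catch fire, 6 burn out
  ....F
  ...FT
  ..FTT
  ...FT
  ....F
  ....T

....F
...FT
..FTT
...FT
....F
....T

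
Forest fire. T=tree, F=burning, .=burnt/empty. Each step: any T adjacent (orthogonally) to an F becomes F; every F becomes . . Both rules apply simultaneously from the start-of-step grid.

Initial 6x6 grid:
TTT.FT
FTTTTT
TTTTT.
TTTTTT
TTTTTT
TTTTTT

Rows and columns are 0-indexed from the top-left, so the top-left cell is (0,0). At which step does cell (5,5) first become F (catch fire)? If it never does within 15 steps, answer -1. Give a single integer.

Step 1: cell (5,5)='T' (+5 fires, +2 burnt)
Step 2: cell (5,5)='T' (+7 fires, +5 burnt)
Step 3: cell (5,5)='T' (+6 fires, +7 burnt)
Step 4: cell (5,5)='T' (+6 fires, +6 burnt)
Step 5: cell (5,5)='T' (+5 fires, +6 burnt)
Step 6: cell (5,5)='F' (+3 fires, +5 burnt)
  -> target ignites at step 6
Step 7: cell (5,5)='.' (+0 fires, +3 burnt)
  fire out at step 7

6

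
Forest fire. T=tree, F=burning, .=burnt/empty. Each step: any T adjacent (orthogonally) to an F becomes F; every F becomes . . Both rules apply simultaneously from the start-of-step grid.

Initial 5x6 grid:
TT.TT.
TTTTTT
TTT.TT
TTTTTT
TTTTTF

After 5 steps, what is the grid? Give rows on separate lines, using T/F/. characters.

Step 1: 2 trees catch fire, 1 burn out
  TT.TT.
  TTTTTT
  TTT.TT
  TTTTTF
  TTTTF.
Step 2: 3 trees catch fire, 2 burn out
  TT.TT.
  TTTTTT
  TTT.TF
  TTTTF.
  TTTF..
Step 3: 4 trees catch fire, 3 burn out
  TT.TT.
  TTTTTF
  TTT.F.
  TTTF..
  TTF...
Step 4: 3 trees catch fire, 4 burn out
  TT.TT.
  TTTTF.
  TTT...
  TTF...
  TF....
Step 5: 5 trees catch fire, 3 burn out
  TT.TF.
  TTTF..
  TTF...
  TF....
  F.....

TT.TF.
TTTF..
TTF...
TF....
F.....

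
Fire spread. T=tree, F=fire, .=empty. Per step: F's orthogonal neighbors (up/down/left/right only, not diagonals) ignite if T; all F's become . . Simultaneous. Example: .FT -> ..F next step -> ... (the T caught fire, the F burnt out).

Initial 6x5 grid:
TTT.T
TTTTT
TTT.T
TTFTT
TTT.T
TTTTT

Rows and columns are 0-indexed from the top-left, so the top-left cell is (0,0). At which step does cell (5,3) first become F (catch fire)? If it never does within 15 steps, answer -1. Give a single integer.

Step 1: cell (5,3)='T' (+4 fires, +1 burnt)
Step 2: cell (5,3)='T' (+6 fires, +4 burnt)
Step 3: cell (5,3)='F' (+9 fires, +6 burnt)
  -> target ignites at step 3
Step 4: cell (5,3)='.' (+5 fires, +9 burnt)
Step 5: cell (5,3)='.' (+2 fires, +5 burnt)
Step 6: cell (5,3)='.' (+0 fires, +2 burnt)
  fire out at step 6

3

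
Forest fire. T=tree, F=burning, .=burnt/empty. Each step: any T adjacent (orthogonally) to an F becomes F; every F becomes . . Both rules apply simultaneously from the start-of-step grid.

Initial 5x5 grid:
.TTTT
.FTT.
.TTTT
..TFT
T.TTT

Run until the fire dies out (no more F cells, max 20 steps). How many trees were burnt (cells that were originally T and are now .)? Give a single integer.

Step 1: +7 fires, +2 burnt (F count now 7)
Step 2: +6 fires, +7 burnt (F count now 6)
Step 3: +1 fires, +6 burnt (F count now 1)
Step 4: +1 fires, +1 burnt (F count now 1)
Step 5: +0 fires, +1 burnt (F count now 0)
Fire out after step 5
Initially T: 16, now '.': 24
Total burnt (originally-T cells now '.'): 15

Answer: 15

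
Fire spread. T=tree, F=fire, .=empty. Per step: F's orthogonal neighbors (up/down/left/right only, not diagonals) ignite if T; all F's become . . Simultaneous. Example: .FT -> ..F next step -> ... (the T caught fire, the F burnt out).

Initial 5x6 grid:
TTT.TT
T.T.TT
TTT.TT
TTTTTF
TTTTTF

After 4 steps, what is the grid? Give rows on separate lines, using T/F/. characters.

Step 1: 3 trees catch fire, 2 burn out
  TTT.TT
  T.T.TT
  TTT.TF
  TTTTF.
  TTTTF.
Step 2: 4 trees catch fire, 3 burn out
  TTT.TT
  T.T.TF
  TTT.F.
  TTTF..
  TTTF..
Step 3: 4 trees catch fire, 4 burn out
  TTT.TF
  T.T.F.
  TTT...
  TTF...
  TTF...
Step 4: 4 trees catch fire, 4 burn out
  TTT.F.
  T.T...
  TTF...
  TF....
  TF....

TTT.F.
T.T...
TTF...
TF....
TF....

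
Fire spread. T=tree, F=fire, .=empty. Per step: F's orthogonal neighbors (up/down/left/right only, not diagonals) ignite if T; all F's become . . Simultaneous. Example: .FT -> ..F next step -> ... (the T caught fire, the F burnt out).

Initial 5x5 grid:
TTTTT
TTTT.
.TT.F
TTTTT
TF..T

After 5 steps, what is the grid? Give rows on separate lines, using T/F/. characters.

Step 1: 3 trees catch fire, 2 burn out
  TTTTT
  TTTT.
  .TT..
  TFTTF
  F...T
Step 2: 5 trees catch fire, 3 burn out
  TTTTT
  TTTT.
  .FT..
  F.FF.
  ....F
Step 3: 2 trees catch fire, 5 burn out
  TTTTT
  TFTT.
  ..F..
  .....
  .....
Step 4: 3 trees catch fire, 2 burn out
  TFTTT
  F.FT.
  .....
  .....
  .....
Step 5: 3 trees catch fire, 3 burn out
  F.FTT
  ...F.
  .....
  .....
  .....

F.FTT
...F.
.....
.....
.....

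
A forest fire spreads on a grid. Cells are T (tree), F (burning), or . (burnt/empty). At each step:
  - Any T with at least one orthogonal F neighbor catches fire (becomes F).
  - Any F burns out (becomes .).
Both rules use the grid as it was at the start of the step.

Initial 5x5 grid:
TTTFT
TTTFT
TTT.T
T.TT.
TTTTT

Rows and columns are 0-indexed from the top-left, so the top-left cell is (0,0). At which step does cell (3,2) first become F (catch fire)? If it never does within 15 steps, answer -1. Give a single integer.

Step 1: cell (3,2)='T' (+4 fires, +2 burnt)
Step 2: cell (3,2)='T' (+4 fires, +4 burnt)
Step 3: cell (3,2)='F' (+4 fires, +4 burnt)
  -> target ignites at step 3
Step 4: cell (3,2)='.' (+3 fires, +4 burnt)
Step 5: cell (3,2)='.' (+3 fires, +3 burnt)
Step 6: cell (3,2)='.' (+2 fires, +3 burnt)
Step 7: cell (3,2)='.' (+0 fires, +2 burnt)
  fire out at step 7

3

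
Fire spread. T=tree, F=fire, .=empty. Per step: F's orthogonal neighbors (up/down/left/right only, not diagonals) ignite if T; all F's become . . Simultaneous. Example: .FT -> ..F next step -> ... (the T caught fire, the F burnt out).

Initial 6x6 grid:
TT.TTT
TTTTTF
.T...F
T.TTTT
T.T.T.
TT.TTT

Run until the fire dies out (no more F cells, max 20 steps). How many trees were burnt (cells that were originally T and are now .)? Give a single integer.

Step 1: +3 fires, +2 burnt (F count now 3)
Step 2: +3 fires, +3 burnt (F count now 3)
Step 3: +4 fires, +3 burnt (F count now 4)
Step 4: +3 fires, +4 burnt (F count now 3)
Step 5: +6 fires, +3 burnt (F count now 6)
Step 6: +1 fires, +6 burnt (F count now 1)
Step 7: +0 fires, +1 burnt (F count now 0)
Fire out after step 7
Initially T: 24, now '.': 32
Total burnt (originally-T cells now '.'): 20

Answer: 20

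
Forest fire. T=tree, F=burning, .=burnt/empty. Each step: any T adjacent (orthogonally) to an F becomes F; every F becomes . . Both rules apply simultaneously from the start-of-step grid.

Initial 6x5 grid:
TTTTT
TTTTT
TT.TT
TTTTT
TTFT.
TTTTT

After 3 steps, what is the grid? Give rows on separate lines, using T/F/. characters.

Step 1: 4 trees catch fire, 1 burn out
  TTTTT
  TTTTT
  TT.TT
  TTFTT
  TF.F.
  TTFTT
Step 2: 5 trees catch fire, 4 burn out
  TTTTT
  TTTTT
  TT.TT
  TF.FT
  F....
  TF.FT
Step 3: 6 trees catch fire, 5 burn out
  TTTTT
  TTTTT
  TF.FT
  F...F
  .....
  F...F

TTTTT
TTTTT
TF.FT
F...F
.....
F...F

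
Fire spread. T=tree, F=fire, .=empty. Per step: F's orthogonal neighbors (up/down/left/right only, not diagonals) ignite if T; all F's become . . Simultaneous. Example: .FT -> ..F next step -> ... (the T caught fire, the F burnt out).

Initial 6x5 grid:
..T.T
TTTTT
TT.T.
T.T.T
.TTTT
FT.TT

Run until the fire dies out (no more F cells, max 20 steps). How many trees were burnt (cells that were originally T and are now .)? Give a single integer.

Step 1: +1 fires, +1 burnt (F count now 1)
Step 2: +1 fires, +1 burnt (F count now 1)
Step 3: +1 fires, +1 burnt (F count now 1)
Step 4: +2 fires, +1 burnt (F count now 2)
Step 5: +2 fires, +2 burnt (F count now 2)
Step 6: +2 fires, +2 burnt (F count now 2)
Step 7: +0 fires, +2 burnt (F count now 0)
Fire out after step 7
Initially T: 20, now '.': 19
Total burnt (originally-T cells now '.'): 9

Answer: 9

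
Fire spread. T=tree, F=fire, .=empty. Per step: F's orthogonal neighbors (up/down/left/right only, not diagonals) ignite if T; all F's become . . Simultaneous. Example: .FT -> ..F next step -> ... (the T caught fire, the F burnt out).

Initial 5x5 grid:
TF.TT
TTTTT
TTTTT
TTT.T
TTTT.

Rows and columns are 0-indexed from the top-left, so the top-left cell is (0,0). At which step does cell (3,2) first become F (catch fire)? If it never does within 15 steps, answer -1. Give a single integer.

Step 1: cell (3,2)='T' (+2 fires, +1 burnt)
Step 2: cell (3,2)='T' (+3 fires, +2 burnt)
Step 3: cell (3,2)='T' (+4 fires, +3 burnt)
Step 4: cell (3,2)='F' (+6 fires, +4 burnt)
  -> target ignites at step 4
Step 5: cell (3,2)='.' (+4 fires, +6 burnt)
Step 6: cell (3,2)='.' (+2 fires, +4 burnt)
Step 7: cell (3,2)='.' (+0 fires, +2 burnt)
  fire out at step 7

4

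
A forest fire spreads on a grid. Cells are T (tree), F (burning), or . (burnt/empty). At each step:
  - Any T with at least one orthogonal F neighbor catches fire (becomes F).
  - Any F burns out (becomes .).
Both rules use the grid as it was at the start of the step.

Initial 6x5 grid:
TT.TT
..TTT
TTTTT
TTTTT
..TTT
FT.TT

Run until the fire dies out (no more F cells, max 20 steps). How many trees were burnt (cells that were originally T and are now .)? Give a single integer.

Answer: 1

Derivation:
Step 1: +1 fires, +1 burnt (F count now 1)
Step 2: +0 fires, +1 burnt (F count now 0)
Fire out after step 2
Initially T: 23, now '.': 8
Total burnt (originally-T cells now '.'): 1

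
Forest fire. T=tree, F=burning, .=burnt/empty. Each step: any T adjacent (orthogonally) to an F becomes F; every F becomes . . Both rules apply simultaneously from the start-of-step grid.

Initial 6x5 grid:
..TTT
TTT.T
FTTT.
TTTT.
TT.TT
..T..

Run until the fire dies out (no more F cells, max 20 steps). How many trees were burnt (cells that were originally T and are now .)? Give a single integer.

Answer: 18

Derivation:
Step 1: +3 fires, +1 burnt (F count now 3)
Step 2: +4 fires, +3 burnt (F count now 4)
Step 3: +4 fires, +4 burnt (F count now 4)
Step 4: +2 fires, +4 burnt (F count now 2)
Step 5: +2 fires, +2 burnt (F count now 2)
Step 6: +2 fires, +2 burnt (F count now 2)
Step 7: +1 fires, +2 burnt (F count now 1)
Step 8: +0 fires, +1 burnt (F count now 0)
Fire out after step 8
Initially T: 19, now '.': 29
Total burnt (originally-T cells now '.'): 18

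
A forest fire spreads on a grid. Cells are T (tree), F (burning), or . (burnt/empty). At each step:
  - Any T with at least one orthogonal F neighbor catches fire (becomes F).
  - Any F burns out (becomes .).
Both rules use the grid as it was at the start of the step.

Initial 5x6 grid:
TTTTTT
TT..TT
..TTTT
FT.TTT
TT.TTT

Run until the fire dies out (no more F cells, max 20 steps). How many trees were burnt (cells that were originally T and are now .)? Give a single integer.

Answer: 3

Derivation:
Step 1: +2 fires, +1 burnt (F count now 2)
Step 2: +1 fires, +2 burnt (F count now 1)
Step 3: +0 fires, +1 burnt (F count now 0)
Fire out after step 3
Initially T: 23, now '.': 10
Total burnt (originally-T cells now '.'): 3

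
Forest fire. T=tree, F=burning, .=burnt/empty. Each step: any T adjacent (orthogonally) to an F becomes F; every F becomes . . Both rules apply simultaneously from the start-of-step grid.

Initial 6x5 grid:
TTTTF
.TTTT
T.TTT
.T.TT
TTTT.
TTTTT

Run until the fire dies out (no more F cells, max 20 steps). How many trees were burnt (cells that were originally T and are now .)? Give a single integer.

Step 1: +2 fires, +1 burnt (F count now 2)
Step 2: +3 fires, +2 burnt (F count now 3)
Step 3: +4 fires, +3 burnt (F count now 4)
Step 4: +4 fires, +4 burnt (F count now 4)
Step 5: +1 fires, +4 burnt (F count now 1)
Step 6: +2 fires, +1 burnt (F count now 2)
Step 7: +3 fires, +2 burnt (F count now 3)
Step 8: +3 fires, +3 burnt (F count now 3)
Step 9: +1 fires, +3 burnt (F count now 1)
Step 10: +0 fires, +1 burnt (F count now 0)
Fire out after step 10
Initially T: 24, now '.': 29
Total burnt (originally-T cells now '.'): 23

Answer: 23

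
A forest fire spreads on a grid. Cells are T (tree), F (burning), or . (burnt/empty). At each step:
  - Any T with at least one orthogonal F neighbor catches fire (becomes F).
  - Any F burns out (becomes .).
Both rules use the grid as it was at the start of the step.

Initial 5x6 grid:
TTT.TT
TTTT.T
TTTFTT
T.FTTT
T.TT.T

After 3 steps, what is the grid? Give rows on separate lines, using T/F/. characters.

Step 1: 5 trees catch fire, 2 burn out
  TTT.TT
  TTTF.T
  TTF.FT
  T..FTT
  T.FT.T
Step 2: 5 trees catch fire, 5 burn out
  TTT.TT
  TTF..T
  TF...F
  T...FT
  T..F.T
Step 3: 5 trees catch fire, 5 burn out
  TTF.TT
  TF...F
  F.....
  T....F
  T....T

TTF.TT
TF...F
F.....
T....F
T....T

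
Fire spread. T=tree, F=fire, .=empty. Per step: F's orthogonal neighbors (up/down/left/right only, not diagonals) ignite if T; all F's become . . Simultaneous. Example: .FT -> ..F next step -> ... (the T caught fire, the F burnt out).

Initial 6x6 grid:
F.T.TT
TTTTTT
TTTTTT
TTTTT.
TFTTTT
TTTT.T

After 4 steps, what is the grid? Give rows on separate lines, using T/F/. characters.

Step 1: 5 trees catch fire, 2 burn out
  ..T.TT
  FTTTTT
  TTTTTT
  TFTTT.
  F.FTTT
  TFTT.T
Step 2: 8 trees catch fire, 5 burn out
  ..T.TT
  .FTTTT
  FFTTTT
  F.FTT.
  ...FTT
  F.FT.T
Step 3: 5 trees catch fire, 8 burn out
  ..T.TT
  ..FTTT
  ..FTTT
  ...FT.
  ....FT
  ...F.T
Step 4: 5 trees catch fire, 5 burn out
  ..F.TT
  ...FTT
  ...FTT
  ....F.
  .....F
  .....T

..F.TT
...FTT
...FTT
....F.
.....F
.....T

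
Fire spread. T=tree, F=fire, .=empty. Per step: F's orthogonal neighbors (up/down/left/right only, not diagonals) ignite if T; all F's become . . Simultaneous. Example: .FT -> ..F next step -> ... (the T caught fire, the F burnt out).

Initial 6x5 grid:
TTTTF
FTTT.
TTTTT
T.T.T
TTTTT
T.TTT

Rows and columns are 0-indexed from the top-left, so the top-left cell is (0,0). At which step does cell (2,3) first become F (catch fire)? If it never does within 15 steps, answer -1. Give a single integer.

Step 1: cell (2,3)='T' (+4 fires, +2 burnt)
Step 2: cell (2,3)='T' (+6 fires, +4 burnt)
Step 3: cell (2,3)='F' (+3 fires, +6 burnt)
  -> target ignites at step 3
Step 4: cell (2,3)='.' (+4 fires, +3 burnt)
Step 5: cell (2,3)='.' (+2 fires, +4 burnt)
Step 6: cell (2,3)='.' (+3 fires, +2 burnt)
Step 7: cell (2,3)='.' (+2 fires, +3 burnt)
Step 8: cell (2,3)='.' (+0 fires, +2 burnt)
  fire out at step 8

3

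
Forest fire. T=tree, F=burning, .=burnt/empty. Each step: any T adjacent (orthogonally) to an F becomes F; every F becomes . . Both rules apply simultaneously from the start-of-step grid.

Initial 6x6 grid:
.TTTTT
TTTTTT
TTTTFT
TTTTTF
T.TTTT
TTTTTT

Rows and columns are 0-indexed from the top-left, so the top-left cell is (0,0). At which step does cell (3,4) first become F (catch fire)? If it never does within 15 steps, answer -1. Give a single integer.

Step 1: cell (3,4)='F' (+5 fires, +2 burnt)
  -> target ignites at step 1
Step 2: cell (3,4)='.' (+7 fires, +5 burnt)
Step 3: cell (3,4)='.' (+7 fires, +7 burnt)
Step 4: cell (3,4)='.' (+6 fires, +7 burnt)
Step 5: cell (3,4)='.' (+4 fires, +6 burnt)
Step 6: cell (3,4)='.' (+2 fires, +4 burnt)
Step 7: cell (3,4)='.' (+1 fires, +2 burnt)
Step 8: cell (3,4)='.' (+0 fires, +1 burnt)
  fire out at step 8

1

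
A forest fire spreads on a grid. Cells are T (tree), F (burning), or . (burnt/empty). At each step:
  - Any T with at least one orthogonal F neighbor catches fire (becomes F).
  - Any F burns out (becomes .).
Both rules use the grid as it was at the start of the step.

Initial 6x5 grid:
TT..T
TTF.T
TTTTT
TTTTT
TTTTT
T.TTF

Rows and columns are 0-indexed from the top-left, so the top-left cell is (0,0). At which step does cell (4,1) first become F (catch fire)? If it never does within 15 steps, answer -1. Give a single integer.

Step 1: cell (4,1)='T' (+4 fires, +2 burnt)
Step 2: cell (4,1)='T' (+8 fires, +4 burnt)
Step 3: cell (4,1)='T' (+6 fires, +8 burnt)
Step 4: cell (4,1)='F' (+3 fires, +6 burnt)
  -> target ignites at step 4
Step 5: cell (4,1)='.' (+2 fires, +3 burnt)
Step 6: cell (4,1)='.' (+1 fires, +2 burnt)
Step 7: cell (4,1)='.' (+0 fires, +1 burnt)
  fire out at step 7

4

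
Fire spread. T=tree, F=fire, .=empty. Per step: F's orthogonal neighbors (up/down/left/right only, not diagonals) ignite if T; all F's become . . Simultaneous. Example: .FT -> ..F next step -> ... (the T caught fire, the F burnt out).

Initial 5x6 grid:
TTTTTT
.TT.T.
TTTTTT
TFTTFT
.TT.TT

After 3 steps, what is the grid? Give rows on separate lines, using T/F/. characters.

Step 1: 8 trees catch fire, 2 burn out
  TTTTTT
  .TT.T.
  TFTTFT
  F.FF.F
  .FT.FT
Step 2: 8 trees catch fire, 8 burn out
  TTTTTT
  .FT.F.
  F.FF.F
  ......
  ..F..F
Step 3: 3 trees catch fire, 8 burn out
  TFTTFT
  ..F...
  ......
  ......
  ......

TFTTFT
..F...
......
......
......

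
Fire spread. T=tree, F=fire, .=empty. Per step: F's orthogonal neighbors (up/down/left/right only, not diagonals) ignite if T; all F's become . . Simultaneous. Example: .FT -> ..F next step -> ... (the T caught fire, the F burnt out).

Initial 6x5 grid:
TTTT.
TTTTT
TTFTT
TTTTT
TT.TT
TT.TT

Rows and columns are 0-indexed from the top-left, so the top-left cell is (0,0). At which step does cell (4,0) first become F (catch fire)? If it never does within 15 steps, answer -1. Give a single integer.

Step 1: cell (4,0)='T' (+4 fires, +1 burnt)
Step 2: cell (4,0)='T' (+7 fires, +4 burnt)
Step 3: cell (4,0)='T' (+8 fires, +7 burnt)
Step 4: cell (4,0)='F' (+5 fires, +8 burnt)
  -> target ignites at step 4
Step 5: cell (4,0)='.' (+2 fires, +5 burnt)
Step 6: cell (4,0)='.' (+0 fires, +2 burnt)
  fire out at step 6

4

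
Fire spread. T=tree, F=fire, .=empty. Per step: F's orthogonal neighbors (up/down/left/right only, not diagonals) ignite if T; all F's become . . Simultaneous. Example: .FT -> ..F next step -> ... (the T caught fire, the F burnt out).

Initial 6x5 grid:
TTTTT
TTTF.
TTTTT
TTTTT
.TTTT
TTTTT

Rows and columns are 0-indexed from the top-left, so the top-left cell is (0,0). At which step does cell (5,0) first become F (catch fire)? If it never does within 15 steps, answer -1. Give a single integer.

Step 1: cell (5,0)='T' (+3 fires, +1 burnt)
Step 2: cell (5,0)='T' (+6 fires, +3 burnt)
Step 3: cell (5,0)='T' (+6 fires, +6 burnt)
Step 4: cell (5,0)='T' (+6 fires, +6 burnt)
Step 5: cell (5,0)='T' (+4 fires, +6 burnt)
Step 6: cell (5,0)='T' (+1 fires, +4 burnt)
Step 7: cell (5,0)='F' (+1 fires, +1 burnt)
  -> target ignites at step 7
Step 8: cell (5,0)='.' (+0 fires, +1 burnt)
  fire out at step 8

7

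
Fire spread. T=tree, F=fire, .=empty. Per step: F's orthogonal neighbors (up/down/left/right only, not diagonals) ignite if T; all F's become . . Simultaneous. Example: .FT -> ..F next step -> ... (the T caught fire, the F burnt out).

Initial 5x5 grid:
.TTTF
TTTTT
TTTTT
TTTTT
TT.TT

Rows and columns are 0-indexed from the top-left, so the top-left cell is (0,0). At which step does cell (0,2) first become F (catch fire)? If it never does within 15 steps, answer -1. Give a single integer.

Step 1: cell (0,2)='T' (+2 fires, +1 burnt)
Step 2: cell (0,2)='F' (+3 fires, +2 burnt)
  -> target ignites at step 2
Step 3: cell (0,2)='.' (+4 fires, +3 burnt)
Step 4: cell (0,2)='.' (+4 fires, +4 burnt)
Step 5: cell (0,2)='.' (+4 fires, +4 burnt)
Step 6: cell (0,2)='.' (+2 fires, +4 burnt)
Step 7: cell (0,2)='.' (+2 fires, +2 burnt)
Step 8: cell (0,2)='.' (+1 fires, +2 burnt)
Step 9: cell (0,2)='.' (+0 fires, +1 burnt)
  fire out at step 9

2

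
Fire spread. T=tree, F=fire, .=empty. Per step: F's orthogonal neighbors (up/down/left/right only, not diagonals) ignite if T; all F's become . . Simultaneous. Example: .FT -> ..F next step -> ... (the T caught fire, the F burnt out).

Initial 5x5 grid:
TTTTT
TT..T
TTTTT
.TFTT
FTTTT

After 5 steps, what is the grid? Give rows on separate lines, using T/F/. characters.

Step 1: 5 trees catch fire, 2 burn out
  TTTTT
  TT..T
  TTFTT
  .F.FT
  .FFTT
Step 2: 4 trees catch fire, 5 burn out
  TTTTT
  TT..T
  TF.FT
  ....F
  ...FT
Step 3: 4 trees catch fire, 4 burn out
  TTTTT
  TF..T
  F...F
  .....
  ....F
Step 4: 3 trees catch fire, 4 burn out
  TFTTT
  F...F
  .....
  .....
  .....
Step 5: 3 trees catch fire, 3 burn out
  F.FTF
  .....
  .....
  .....
  .....

F.FTF
.....
.....
.....
.....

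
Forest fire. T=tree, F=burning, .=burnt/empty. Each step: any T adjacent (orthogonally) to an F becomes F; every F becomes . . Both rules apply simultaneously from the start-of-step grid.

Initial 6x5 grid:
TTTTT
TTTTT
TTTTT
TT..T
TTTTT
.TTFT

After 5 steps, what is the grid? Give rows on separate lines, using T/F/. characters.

Step 1: 3 trees catch fire, 1 burn out
  TTTTT
  TTTTT
  TTTTT
  TT..T
  TTTFT
  .TF.F
Step 2: 3 trees catch fire, 3 burn out
  TTTTT
  TTTTT
  TTTTT
  TT..T
  TTF.F
  .F...
Step 3: 2 trees catch fire, 3 burn out
  TTTTT
  TTTTT
  TTTTT
  TT..F
  TF...
  .....
Step 4: 3 trees catch fire, 2 burn out
  TTTTT
  TTTTT
  TTTTF
  TF...
  F....
  .....
Step 5: 4 trees catch fire, 3 burn out
  TTTTT
  TTTTF
  TFTF.
  F....
  .....
  .....

TTTTT
TTTTF
TFTF.
F....
.....
.....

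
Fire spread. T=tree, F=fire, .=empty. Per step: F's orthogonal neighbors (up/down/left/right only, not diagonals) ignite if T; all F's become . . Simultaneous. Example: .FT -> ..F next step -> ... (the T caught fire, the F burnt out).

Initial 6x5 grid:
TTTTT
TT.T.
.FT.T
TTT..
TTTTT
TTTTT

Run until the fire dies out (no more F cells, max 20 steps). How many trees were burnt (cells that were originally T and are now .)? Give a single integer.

Answer: 22

Derivation:
Step 1: +3 fires, +1 burnt (F count now 3)
Step 2: +5 fires, +3 burnt (F count now 5)
Step 3: +5 fires, +5 burnt (F count now 5)
Step 4: +4 fires, +5 burnt (F count now 4)
Step 5: +4 fires, +4 burnt (F count now 4)
Step 6: +1 fires, +4 burnt (F count now 1)
Step 7: +0 fires, +1 burnt (F count now 0)
Fire out after step 7
Initially T: 23, now '.': 29
Total burnt (originally-T cells now '.'): 22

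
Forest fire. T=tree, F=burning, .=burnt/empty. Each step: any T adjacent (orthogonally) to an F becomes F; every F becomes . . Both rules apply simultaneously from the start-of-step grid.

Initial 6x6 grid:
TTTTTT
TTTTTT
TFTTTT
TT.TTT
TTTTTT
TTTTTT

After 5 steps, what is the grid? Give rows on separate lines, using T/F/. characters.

Step 1: 4 trees catch fire, 1 burn out
  TTTTTT
  TFTTTT
  F.FTTT
  TF.TTT
  TTTTTT
  TTTTTT
Step 2: 6 trees catch fire, 4 burn out
  TFTTTT
  F.FTTT
  ...FTT
  F..TTT
  TFTTTT
  TTTTTT
Step 3: 8 trees catch fire, 6 burn out
  F.FTTT
  ...FTT
  ....FT
  ...FTT
  F.FTTT
  TFTTTT
Step 4: 7 trees catch fire, 8 burn out
  ...FTT
  ....FT
  .....F
  ....FT
  ...FTT
  F.FTTT
Step 5: 5 trees catch fire, 7 burn out
  ....FT
  .....F
  ......
  .....F
  ....FT
  ...FTT

....FT
.....F
......
.....F
....FT
...FTT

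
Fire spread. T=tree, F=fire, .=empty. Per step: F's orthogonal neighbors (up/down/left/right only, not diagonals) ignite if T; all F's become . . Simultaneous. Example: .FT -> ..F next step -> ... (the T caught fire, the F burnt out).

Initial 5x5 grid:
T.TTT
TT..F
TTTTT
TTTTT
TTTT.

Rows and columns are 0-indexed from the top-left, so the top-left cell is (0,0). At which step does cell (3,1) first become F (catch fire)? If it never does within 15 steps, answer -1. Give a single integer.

Step 1: cell (3,1)='T' (+2 fires, +1 burnt)
Step 2: cell (3,1)='T' (+3 fires, +2 burnt)
Step 3: cell (3,1)='T' (+3 fires, +3 burnt)
Step 4: cell (3,1)='T' (+3 fires, +3 burnt)
Step 5: cell (3,1)='F' (+4 fires, +3 burnt)
  -> target ignites at step 5
Step 6: cell (3,1)='.' (+3 fires, +4 burnt)
Step 7: cell (3,1)='.' (+2 fires, +3 burnt)
Step 8: cell (3,1)='.' (+0 fires, +2 burnt)
  fire out at step 8

5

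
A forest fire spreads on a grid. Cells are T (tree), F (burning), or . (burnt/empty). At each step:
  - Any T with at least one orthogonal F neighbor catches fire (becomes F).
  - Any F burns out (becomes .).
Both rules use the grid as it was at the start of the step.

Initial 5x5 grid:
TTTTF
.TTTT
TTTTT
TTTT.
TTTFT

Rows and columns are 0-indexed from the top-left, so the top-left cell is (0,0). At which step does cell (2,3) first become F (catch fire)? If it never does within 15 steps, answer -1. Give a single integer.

Step 1: cell (2,3)='T' (+5 fires, +2 burnt)
Step 2: cell (2,3)='F' (+6 fires, +5 burnt)
  -> target ignites at step 2
Step 3: cell (2,3)='.' (+5 fires, +6 burnt)
Step 4: cell (2,3)='.' (+4 fires, +5 burnt)
Step 5: cell (2,3)='.' (+1 fires, +4 burnt)
Step 6: cell (2,3)='.' (+0 fires, +1 burnt)
  fire out at step 6

2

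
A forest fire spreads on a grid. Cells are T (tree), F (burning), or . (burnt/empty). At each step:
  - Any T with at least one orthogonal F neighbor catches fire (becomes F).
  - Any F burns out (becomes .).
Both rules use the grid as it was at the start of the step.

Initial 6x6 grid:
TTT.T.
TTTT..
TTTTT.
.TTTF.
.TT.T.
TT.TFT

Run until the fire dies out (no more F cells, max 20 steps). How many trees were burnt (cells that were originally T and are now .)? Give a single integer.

Step 1: +5 fires, +2 burnt (F count now 5)
Step 2: +2 fires, +5 burnt (F count now 2)
Step 3: +4 fires, +2 burnt (F count now 4)
Step 4: +3 fires, +4 burnt (F count now 3)
Step 5: +4 fires, +3 burnt (F count now 4)
Step 6: +3 fires, +4 burnt (F count now 3)
Step 7: +1 fires, +3 burnt (F count now 1)
Step 8: +0 fires, +1 burnt (F count now 0)
Fire out after step 8
Initially T: 23, now '.': 35
Total burnt (originally-T cells now '.'): 22

Answer: 22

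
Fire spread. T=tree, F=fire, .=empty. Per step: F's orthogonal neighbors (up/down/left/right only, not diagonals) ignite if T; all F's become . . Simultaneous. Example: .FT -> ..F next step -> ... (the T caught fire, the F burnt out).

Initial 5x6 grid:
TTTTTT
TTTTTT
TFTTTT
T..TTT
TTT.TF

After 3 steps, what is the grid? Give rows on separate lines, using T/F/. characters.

Step 1: 5 trees catch fire, 2 burn out
  TTTTTT
  TFTTTT
  F.FTTT
  T..TTF
  TTT.F.
Step 2: 7 trees catch fire, 5 burn out
  TFTTTT
  F.FTTT
  ...FTF
  F..TF.
  TTT...
Step 3: 7 trees catch fire, 7 burn out
  F.FTTT
  ...FTF
  ....F.
  ...F..
  FTT...

F.FTTT
...FTF
....F.
...F..
FTT...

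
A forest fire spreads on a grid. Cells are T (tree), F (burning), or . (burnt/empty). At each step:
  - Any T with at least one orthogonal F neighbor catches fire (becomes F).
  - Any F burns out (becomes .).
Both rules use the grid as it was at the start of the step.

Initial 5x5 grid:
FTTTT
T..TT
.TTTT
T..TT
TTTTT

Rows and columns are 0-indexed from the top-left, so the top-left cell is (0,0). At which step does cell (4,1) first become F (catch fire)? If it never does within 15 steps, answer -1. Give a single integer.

Step 1: cell (4,1)='T' (+2 fires, +1 burnt)
Step 2: cell (4,1)='T' (+1 fires, +2 burnt)
Step 3: cell (4,1)='T' (+1 fires, +1 burnt)
Step 4: cell (4,1)='T' (+2 fires, +1 burnt)
Step 5: cell (4,1)='T' (+2 fires, +2 burnt)
Step 6: cell (4,1)='T' (+3 fires, +2 burnt)
Step 7: cell (4,1)='T' (+3 fires, +3 burnt)
Step 8: cell (4,1)='T' (+2 fires, +3 burnt)
Step 9: cell (4,1)='F' (+1 fires, +2 burnt)
  -> target ignites at step 9
Step 10: cell (4,1)='.' (+1 fires, +1 burnt)
Step 11: cell (4,1)='.' (+1 fires, +1 burnt)
Step 12: cell (4,1)='.' (+0 fires, +1 burnt)
  fire out at step 12

9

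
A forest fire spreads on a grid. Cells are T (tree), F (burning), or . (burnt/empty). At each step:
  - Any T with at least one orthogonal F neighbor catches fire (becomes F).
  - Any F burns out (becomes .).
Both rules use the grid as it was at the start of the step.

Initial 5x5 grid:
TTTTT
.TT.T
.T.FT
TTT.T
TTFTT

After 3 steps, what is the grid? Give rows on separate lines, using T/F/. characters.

Step 1: 4 trees catch fire, 2 burn out
  TTTTT
  .TT.T
  .T..F
  TTF.T
  TF.FT
Step 2: 5 trees catch fire, 4 burn out
  TTTTT
  .TT.F
  .T...
  TF..F
  F...F
Step 3: 3 trees catch fire, 5 burn out
  TTTTF
  .TT..
  .F...
  F....
  .....

TTTTF
.TT..
.F...
F....
.....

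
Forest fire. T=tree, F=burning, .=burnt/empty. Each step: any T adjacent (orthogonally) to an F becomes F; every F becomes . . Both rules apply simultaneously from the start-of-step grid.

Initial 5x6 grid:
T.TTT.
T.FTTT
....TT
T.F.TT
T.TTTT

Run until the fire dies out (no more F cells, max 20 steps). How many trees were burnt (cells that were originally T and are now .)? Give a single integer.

Step 1: +3 fires, +2 burnt (F count now 3)
Step 2: +3 fires, +3 burnt (F count now 3)
Step 3: +4 fires, +3 burnt (F count now 4)
Step 4: +3 fires, +4 burnt (F count now 3)
Step 5: +1 fires, +3 burnt (F count now 1)
Step 6: +0 fires, +1 burnt (F count now 0)
Fire out after step 6
Initially T: 18, now '.': 26
Total burnt (originally-T cells now '.'): 14

Answer: 14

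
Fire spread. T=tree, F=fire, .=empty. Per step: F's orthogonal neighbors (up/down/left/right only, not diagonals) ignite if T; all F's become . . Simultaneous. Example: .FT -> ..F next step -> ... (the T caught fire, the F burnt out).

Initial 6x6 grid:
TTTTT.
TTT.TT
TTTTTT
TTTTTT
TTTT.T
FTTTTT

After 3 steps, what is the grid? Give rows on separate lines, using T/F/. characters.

Step 1: 2 trees catch fire, 1 burn out
  TTTTT.
  TTT.TT
  TTTTTT
  TTTTTT
  FTTT.T
  .FTTTT
Step 2: 3 trees catch fire, 2 burn out
  TTTTT.
  TTT.TT
  TTTTTT
  FTTTTT
  .FTT.T
  ..FTTT
Step 3: 4 trees catch fire, 3 burn out
  TTTTT.
  TTT.TT
  FTTTTT
  .FTTTT
  ..FT.T
  ...FTT

TTTTT.
TTT.TT
FTTTTT
.FTTTT
..FT.T
...FTT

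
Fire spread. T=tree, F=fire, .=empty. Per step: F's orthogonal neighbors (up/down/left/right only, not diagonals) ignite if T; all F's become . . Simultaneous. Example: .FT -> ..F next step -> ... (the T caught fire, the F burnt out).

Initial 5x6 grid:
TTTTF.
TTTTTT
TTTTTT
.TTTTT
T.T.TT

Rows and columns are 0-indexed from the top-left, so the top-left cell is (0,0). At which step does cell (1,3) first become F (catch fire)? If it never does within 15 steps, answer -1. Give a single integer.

Step 1: cell (1,3)='T' (+2 fires, +1 burnt)
Step 2: cell (1,3)='F' (+4 fires, +2 burnt)
  -> target ignites at step 2
Step 3: cell (1,3)='.' (+5 fires, +4 burnt)
Step 4: cell (1,3)='.' (+6 fires, +5 burnt)
Step 5: cell (1,3)='.' (+4 fires, +6 burnt)
Step 6: cell (1,3)='.' (+3 fires, +4 burnt)
Step 7: cell (1,3)='.' (+0 fires, +3 burnt)
  fire out at step 7

2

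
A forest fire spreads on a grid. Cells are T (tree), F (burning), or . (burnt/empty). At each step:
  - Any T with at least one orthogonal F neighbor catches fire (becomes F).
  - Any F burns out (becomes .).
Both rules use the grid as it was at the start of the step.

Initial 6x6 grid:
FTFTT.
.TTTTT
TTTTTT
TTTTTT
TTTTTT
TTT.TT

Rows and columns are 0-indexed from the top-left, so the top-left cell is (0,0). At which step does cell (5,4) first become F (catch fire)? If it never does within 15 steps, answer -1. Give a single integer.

Step 1: cell (5,4)='T' (+3 fires, +2 burnt)
Step 2: cell (5,4)='T' (+4 fires, +3 burnt)
Step 3: cell (5,4)='T' (+4 fires, +4 burnt)
Step 4: cell (5,4)='T' (+6 fires, +4 burnt)
Step 5: cell (5,4)='T' (+6 fires, +6 burnt)
Step 6: cell (5,4)='T' (+4 fires, +6 burnt)
Step 7: cell (5,4)='F' (+3 fires, +4 burnt)
  -> target ignites at step 7
Step 8: cell (5,4)='.' (+1 fires, +3 burnt)
Step 9: cell (5,4)='.' (+0 fires, +1 burnt)
  fire out at step 9

7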